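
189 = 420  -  231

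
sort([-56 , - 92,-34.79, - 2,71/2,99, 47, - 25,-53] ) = [ -92, - 56, - 53, - 34.79, - 25,-2, 71/2, 47, 99]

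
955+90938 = 91893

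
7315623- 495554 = 6820069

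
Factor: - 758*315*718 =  - 171436860= - 2^2*3^2*5^1*7^1*359^1*379^1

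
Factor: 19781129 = 2437^1*8117^1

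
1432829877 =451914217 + 980915660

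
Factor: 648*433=280584 = 2^3*3^4*433^1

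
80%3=2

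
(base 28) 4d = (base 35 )3K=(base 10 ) 125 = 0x7d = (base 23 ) 5A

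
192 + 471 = 663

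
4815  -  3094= 1721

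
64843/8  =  64843/8 = 8105.38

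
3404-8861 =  - 5457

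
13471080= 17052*790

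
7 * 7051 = 49357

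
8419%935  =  4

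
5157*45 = 232065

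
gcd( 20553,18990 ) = 3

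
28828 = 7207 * 4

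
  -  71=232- 303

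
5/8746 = 5/8746 = 0.00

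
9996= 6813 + 3183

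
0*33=0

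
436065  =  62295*7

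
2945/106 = 2945/106 = 27.78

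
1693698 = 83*20406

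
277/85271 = 277/85271 = 0.00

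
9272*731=6777832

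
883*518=457394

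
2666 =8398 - 5732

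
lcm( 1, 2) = 2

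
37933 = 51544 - 13611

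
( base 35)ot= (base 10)869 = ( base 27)155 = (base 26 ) 17B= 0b1101100101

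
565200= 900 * 628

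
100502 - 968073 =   -  867571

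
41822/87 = 41822/87 = 480.71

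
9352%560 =392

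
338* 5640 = 1906320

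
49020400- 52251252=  - 3230852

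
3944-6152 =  - 2208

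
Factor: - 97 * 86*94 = - 2^2*43^1*47^1*97^1 = - 784148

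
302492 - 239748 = 62744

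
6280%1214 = 210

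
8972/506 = 4486/253  =  17.73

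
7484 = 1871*4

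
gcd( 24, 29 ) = 1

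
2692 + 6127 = 8819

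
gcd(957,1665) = 3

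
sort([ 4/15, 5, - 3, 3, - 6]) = [ - 6, - 3,4/15, 3, 5]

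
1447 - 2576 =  - 1129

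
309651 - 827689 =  - 518038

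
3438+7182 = 10620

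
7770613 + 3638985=11409598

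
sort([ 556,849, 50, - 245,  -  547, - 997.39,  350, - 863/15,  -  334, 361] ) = [-997.39,  -  547, - 334, - 245, - 863/15, 50, 350,361, 556, 849]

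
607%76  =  75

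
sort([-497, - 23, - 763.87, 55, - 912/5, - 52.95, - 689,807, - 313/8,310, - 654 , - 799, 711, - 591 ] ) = [ - 799, - 763.87, - 689 ,-654, - 591, - 497 ,-912/5, - 52.95, - 313/8, - 23,55,310, 711, 807]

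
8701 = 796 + 7905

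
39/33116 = 39/33116 = 0.00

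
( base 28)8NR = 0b1101100011111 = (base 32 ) 6ov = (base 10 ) 6943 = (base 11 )5242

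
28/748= 7/187 =0.04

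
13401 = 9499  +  3902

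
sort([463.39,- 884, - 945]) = [ - 945, - 884,  463.39] 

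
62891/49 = 62891/49=1283.49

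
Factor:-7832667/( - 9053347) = 3^1* 89^ ( - 1)*101723^( - 1 )*2610889^1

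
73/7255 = 73/7255  =  0.01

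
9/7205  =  9/7205 = 0.00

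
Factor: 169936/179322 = 344/363 = 2^3*3^(-1)*11^( - 2)*43^1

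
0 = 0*9190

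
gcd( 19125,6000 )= 375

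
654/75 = 8+18/25 = 8.72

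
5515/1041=5  +  310/1041  =  5.30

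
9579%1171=211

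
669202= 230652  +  438550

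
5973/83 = 71 + 80/83= 71.96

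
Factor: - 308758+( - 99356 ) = - 408114 = - 2^1*3^2*7^1*41^1*79^1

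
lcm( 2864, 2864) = 2864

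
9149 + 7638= 16787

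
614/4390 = 307/2195 = 0.14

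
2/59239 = 2/59239= 0.00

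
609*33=20097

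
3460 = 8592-5132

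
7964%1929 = 248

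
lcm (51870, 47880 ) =622440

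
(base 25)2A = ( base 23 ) 2e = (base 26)28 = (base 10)60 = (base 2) 111100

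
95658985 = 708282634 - 612623649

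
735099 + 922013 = 1657112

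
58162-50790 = 7372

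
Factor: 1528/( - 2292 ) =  - 2/3 = - 2^1*3^( - 1)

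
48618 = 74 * 657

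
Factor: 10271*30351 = 311735121 = 3^1*67^1*151^1*10271^1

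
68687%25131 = 18425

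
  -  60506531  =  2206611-62713142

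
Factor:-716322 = -2^1 *3^1*277^1*431^1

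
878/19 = 46 +4/19 =46.21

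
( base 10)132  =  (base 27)4O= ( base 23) 5h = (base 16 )84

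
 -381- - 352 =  -29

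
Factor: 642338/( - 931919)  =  -2^1*37^(-1)*89^(-1 )*283^(-1 )*321169^1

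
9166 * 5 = 45830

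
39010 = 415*94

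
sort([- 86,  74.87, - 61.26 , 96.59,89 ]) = [  -  86, - 61.26,  74.87 , 89,  96.59 ] 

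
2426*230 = 557980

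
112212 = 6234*18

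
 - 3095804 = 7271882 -10367686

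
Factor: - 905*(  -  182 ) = 2^1*5^1*7^1 * 13^1*181^1 = 164710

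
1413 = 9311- 7898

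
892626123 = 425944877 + 466681246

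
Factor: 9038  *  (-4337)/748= - 2^ (-1 )*11^( - 1 ) * 17^( - 1 )*4337^1 * 4519^1   =  - 19598903/374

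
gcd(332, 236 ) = 4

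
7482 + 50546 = 58028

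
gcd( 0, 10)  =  10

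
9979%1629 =205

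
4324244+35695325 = 40019569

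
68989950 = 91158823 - 22168873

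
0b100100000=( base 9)350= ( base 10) 288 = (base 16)120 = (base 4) 10200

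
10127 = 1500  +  8627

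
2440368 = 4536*538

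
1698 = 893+805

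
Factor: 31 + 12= 43 = 43^1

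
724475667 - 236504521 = 487971146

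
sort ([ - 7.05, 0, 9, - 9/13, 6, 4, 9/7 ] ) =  [ - 7.05, - 9/13, 0,9/7,4, 6, 9]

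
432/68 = 6 + 6/17 = 6.35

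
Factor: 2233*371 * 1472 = 1219468096 = 2^6*7^2* 11^1*23^1 *29^1*53^1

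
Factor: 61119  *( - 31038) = -2^1 * 3^3 * 7^1 * 739^1*6791^1 = - 1897011522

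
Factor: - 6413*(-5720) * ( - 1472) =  - 2^9*5^1*11^3*13^1*23^1*53^1 =- 53996433920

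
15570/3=5190=5190.00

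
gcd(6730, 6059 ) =1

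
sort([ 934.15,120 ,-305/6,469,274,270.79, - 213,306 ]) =[ - 213, - 305/6,120,270.79,  274, 306 , 469,934.15] 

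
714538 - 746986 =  -32448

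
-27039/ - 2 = 13519  +  1/2 = 13519.50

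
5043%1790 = 1463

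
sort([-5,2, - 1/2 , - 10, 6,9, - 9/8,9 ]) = [ - 10,- 5, - 9/8, - 1/2, 2,6, 9, 9]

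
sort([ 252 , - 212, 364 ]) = [ - 212,  252, 364] 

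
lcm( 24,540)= 1080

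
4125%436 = 201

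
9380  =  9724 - 344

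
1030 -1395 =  - 365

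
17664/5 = 3532 + 4/5 = 3532.80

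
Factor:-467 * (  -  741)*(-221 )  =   - 3^1 * 13^2 * 17^1*19^1*467^1  =  - 76476387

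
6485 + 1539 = 8024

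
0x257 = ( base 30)JT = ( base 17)214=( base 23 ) 131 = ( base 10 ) 599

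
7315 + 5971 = 13286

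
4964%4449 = 515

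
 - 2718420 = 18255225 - 20973645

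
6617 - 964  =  5653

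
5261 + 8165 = 13426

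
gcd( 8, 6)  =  2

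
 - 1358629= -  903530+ - 455099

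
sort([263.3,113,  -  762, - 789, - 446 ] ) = [ - 789, - 762, - 446, 113,263.3] 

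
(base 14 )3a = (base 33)1j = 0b110100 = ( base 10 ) 52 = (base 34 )1i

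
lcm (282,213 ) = 20022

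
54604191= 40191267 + 14412924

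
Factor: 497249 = 19^1*26171^1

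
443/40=443/40 = 11.07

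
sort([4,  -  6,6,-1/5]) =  [-6, -1/5 , 4,6]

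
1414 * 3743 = 5292602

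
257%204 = 53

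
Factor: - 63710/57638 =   -  5^1*7^( - 1)*179^( - 1)*277^1 = - 1385/1253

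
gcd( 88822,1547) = 1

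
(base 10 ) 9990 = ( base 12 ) 5946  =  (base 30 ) b30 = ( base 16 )2706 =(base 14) 38D8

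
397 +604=1001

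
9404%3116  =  56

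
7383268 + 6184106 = 13567374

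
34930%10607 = 3109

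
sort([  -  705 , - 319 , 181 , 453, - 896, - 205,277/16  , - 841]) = [-896, - 841, -705 ,  -  319,- 205, 277/16, 181 , 453]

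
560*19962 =11178720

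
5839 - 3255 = 2584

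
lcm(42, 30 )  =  210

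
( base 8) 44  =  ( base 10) 36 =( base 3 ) 1100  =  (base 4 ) 210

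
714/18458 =357/9229 = 0.04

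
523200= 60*8720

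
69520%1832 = 1736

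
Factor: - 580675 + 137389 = -2^1 * 3^3*8209^1 = -443286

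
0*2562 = 0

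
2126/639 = 2126/639 = 3.33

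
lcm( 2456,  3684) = 7368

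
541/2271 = 541/2271 =0.24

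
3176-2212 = 964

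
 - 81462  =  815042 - 896504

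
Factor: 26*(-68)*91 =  - 160888  =  - 2^3*7^1*13^2*17^1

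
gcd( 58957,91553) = 29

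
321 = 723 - 402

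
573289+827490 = 1400779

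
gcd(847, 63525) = 847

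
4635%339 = 228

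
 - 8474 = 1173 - 9647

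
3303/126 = 26 + 3/14  =  26.21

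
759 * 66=50094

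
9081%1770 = 231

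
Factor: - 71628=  - 2^2 * 3^1*47^1 * 127^1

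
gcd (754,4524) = 754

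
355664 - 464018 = -108354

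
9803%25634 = 9803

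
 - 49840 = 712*( - 70)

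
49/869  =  49/869= 0.06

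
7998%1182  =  906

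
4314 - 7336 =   -  3022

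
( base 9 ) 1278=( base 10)962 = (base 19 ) 2cc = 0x3c2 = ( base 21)23h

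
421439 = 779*541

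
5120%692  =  276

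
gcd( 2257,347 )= 1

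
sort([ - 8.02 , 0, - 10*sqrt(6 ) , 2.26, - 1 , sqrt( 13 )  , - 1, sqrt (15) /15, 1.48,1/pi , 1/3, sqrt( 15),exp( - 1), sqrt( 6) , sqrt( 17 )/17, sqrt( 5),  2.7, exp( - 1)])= [-10*sqrt( 6), - 8.02 , - 1,  -  1,0, sqrt( 17) /17,  sqrt( 15) /15,1/pi,1/3 , exp( - 1), exp( - 1) , 1.48, sqrt( 5 ),2.26,sqrt( 6 ),  2.7 , sqrt( 13 ), sqrt( 15 ) ]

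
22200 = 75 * 296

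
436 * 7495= 3267820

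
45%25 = 20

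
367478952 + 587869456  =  955348408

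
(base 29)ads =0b10001001101111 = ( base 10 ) 8815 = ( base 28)b6n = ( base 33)834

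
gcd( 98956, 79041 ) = 1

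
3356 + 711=4067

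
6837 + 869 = 7706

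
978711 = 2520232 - 1541521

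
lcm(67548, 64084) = 2499276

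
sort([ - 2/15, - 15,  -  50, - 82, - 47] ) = [ -82, - 50,  -  47, - 15, - 2/15] 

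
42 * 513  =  21546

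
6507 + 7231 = 13738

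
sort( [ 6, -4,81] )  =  [-4,6,81 ]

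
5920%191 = 190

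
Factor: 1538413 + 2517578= 4055991 =3^1*1351997^1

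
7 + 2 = 9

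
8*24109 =192872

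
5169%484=329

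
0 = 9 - 9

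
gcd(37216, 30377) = 1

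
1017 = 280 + 737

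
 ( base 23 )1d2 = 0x33E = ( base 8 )1476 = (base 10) 830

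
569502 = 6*94917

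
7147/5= 7147/5 = 1429.40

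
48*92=4416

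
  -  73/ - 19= 3 +16/19  =  3.84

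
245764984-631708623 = -385943639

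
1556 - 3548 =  -1992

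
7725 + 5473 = 13198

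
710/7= 710/7 = 101.43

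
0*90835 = 0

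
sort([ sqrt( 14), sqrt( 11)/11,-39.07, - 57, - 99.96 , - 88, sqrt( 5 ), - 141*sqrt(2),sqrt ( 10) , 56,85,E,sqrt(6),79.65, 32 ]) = [-141*sqrt( 2), - 99.96,-88, - 57,-39.07, sqrt( 11)/11,sqrt (5 ),sqrt( 6 ), E,  sqrt( 10 )  ,  sqrt(14),32, 56, 79.65,  85] 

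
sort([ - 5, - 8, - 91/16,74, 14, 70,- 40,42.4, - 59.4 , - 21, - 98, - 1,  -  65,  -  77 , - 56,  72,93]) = [ - 98, - 77, - 65, -59.4, - 56, - 40,-21, - 8 , - 91/16 ,-5, - 1, 14,42.4,70,72,74,93 ] 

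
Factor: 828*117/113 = 2^2 * 3^4*13^1*23^1*113^( - 1 ) = 96876/113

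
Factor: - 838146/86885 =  - 2^1 * 3^1*5^(-1 ) * 163^1*857^1*17377^ ( - 1)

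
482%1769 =482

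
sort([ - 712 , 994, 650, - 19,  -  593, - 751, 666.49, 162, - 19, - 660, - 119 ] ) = [ - 751, - 712, - 660, - 593, - 119, -19, - 19, 162,650, 666.49 , 994] 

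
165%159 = 6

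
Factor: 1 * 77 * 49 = 7^3*11^1  =  3773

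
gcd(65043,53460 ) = 891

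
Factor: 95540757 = 3^1*13^1*1103^1 * 2221^1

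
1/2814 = 1/2814 = 0.00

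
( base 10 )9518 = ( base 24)GCE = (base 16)252E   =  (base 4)2110232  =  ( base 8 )22456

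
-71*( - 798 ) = 56658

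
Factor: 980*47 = 2^2*5^1  *  7^2*47^1 = 46060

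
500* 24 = 12000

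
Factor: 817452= 2^2*3^5*29^2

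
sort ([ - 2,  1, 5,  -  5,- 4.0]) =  [ - 5,  -  4.0,-2, 1  ,  5 ] 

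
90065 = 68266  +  21799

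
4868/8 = 1217/2 = 608.50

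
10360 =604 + 9756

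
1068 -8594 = - 7526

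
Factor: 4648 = 2^3*7^1 *83^1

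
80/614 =40/307 = 0.13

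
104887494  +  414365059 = 519252553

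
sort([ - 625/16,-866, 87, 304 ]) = [  -  866,  -  625/16, 87 , 304]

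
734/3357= 734/3357 = 0.22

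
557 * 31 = 17267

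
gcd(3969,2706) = 3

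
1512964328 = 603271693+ 909692635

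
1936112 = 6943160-5007048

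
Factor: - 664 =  - 2^3 * 83^1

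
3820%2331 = 1489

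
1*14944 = 14944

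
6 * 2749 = 16494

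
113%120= 113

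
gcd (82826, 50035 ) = 1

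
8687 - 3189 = 5498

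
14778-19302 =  -4524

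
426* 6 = 2556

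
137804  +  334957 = 472761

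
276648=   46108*6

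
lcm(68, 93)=6324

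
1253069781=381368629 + 871701152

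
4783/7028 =4783/7028 = 0.68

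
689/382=689/382 = 1.80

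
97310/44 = 48655/22 = 2211.59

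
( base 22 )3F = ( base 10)81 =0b1010001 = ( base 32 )2H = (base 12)69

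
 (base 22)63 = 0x87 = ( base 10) 135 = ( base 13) a5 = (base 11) 113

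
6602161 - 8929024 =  - 2326863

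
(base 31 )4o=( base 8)224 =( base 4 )2110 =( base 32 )4k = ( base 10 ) 148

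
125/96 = 125/96  =  1.30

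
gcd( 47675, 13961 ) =1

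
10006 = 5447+4559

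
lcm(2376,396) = 2376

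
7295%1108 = 647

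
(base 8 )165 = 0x75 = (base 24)4L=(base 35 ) 3c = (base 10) 117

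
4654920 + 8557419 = 13212339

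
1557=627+930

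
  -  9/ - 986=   9/986 = 0.01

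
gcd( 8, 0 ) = 8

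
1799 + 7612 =9411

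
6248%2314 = 1620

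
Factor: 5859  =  3^3*7^1*31^1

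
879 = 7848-6969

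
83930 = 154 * 545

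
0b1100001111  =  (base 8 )1417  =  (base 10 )783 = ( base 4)30033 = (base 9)1060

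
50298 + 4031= 54329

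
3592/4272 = 449/534 = 0.84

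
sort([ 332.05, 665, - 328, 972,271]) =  [- 328, 271 , 332.05,665,972]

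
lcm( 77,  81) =6237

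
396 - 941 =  - 545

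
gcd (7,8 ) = 1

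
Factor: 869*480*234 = 97606080 =2^6*3^3*5^1*11^1*13^1*79^1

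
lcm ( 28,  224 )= 224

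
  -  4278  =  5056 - 9334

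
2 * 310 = 620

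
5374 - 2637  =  2737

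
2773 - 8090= - 5317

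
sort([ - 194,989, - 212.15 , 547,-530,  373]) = [  -  530,-212.15,  -  194 , 373,  547, 989]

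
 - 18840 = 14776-33616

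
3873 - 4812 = - 939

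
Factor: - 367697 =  - 11^1*33427^1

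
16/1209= 16/1209 = 0.01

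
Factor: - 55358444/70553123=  - 2^2*53^( - 1 )*881^( -1)* 1511^( - 1)  *  2663^1*5197^1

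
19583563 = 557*35159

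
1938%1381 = 557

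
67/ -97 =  - 1+30/97  =  - 0.69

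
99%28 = 15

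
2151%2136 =15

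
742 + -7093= - 6351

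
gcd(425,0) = 425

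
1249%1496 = 1249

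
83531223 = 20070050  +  63461173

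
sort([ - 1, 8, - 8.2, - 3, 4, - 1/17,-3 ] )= [  -  8.2, - 3,-3, - 1, -1/17,  4, 8] 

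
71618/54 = 1326  +  7/27 =1326.26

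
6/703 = 6/703 =0.01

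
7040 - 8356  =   - 1316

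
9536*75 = 715200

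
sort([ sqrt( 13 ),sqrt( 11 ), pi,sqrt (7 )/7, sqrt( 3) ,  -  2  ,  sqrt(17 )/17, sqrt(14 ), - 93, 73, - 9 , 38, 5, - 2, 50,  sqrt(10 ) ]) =[ - 93, - 9,-2,-2, sqrt( 17 )/17,  sqrt(7 )/7,  sqrt( 3 ),pi, sqrt( 10),sqrt(11), sqrt( 13), sqrt( 14 ), 5, 38, 50, 73]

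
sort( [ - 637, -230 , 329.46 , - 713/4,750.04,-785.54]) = [-785.54,-637,-230, - 713/4 , 329.46,750.04]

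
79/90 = 79/90 = 0.88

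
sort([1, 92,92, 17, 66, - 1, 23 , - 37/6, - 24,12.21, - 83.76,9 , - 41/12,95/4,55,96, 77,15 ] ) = [ - 83.76, - 24,-37/6, - 41/12,  -  1, 1,9,12.21,  15 , 17, 23,95/4, 55,66,77 , 92,92, 96]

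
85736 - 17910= 67826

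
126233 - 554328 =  - 428095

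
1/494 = 1/494 = 0.00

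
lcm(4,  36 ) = 36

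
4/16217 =4/16217 = 0.00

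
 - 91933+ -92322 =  - 184255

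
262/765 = 262/765 = 0.34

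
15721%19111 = 15721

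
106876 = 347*308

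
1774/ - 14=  - 127 + 2/7=- 126.71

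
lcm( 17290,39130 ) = 743470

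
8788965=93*94505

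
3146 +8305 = 11451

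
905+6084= 6989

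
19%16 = 3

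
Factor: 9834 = 2^1* 3^1*11^1*149^1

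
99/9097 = 9/827=0.01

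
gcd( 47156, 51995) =1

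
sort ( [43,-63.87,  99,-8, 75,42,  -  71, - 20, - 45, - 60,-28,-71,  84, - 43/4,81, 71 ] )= [ - 71, - 71, - 63.87,-60, - 45, - 28 ,-20, - 43/4, - 8,42, 43, 71,75, 81,  84, 99 ]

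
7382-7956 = -574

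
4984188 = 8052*619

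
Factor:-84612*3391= - 286919292 =- 2^2* 3^1*11^1*641^1*3391^1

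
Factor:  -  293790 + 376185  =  3^2  *5^1*1831^1 = 82395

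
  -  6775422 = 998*( - 6789 ) 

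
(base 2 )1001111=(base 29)2l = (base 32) 2F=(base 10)79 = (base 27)2p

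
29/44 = 29/44= 0.66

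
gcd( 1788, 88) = 4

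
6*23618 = 141708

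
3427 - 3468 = -41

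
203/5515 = 203/5515 = 0.04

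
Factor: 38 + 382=2^2*3^1*5^1*7^1=   420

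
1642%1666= 1642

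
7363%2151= 910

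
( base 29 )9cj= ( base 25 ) chb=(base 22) g8g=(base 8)17400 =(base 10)7936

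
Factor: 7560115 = 5^1*1512023^1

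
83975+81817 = 165792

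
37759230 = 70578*535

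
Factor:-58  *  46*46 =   -  122728 = - 2^3*23^2 * 29^1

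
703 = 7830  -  7127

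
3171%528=3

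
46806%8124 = 6186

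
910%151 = 4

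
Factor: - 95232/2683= - 2^10*3^1 *31^1*2683^( - 1)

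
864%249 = 117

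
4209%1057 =1038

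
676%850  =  676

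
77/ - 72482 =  - 77/72482=- 0.00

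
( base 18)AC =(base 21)93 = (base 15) cc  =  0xc0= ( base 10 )192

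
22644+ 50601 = 73245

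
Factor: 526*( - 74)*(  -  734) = 28570216 = 2^3 * 37^1*263^1* 367^1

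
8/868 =2/217 = 0.01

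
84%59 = 25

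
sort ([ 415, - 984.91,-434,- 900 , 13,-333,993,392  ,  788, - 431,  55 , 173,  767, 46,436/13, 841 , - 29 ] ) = [  -  984.91,  -  900, - 434, - 431,  -  333,-29,13 , 436/13 , 46, 55,  173,  392, 415,  767, 788,841, 993]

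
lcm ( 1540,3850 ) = 7700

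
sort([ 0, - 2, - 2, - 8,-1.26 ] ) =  [ - 8, - 2, - 2,-1.26, 0] 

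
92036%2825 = 1636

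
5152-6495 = - 1343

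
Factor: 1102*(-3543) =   -  2^1*3^1*19^1*29^1*1181^1 = - 3904386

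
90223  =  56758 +33465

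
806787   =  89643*9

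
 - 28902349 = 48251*( -599)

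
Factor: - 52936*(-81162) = 4296391632 = 2^4 * 3^5 * 13^1 * 167^1*509^1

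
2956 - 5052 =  - 2096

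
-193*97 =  - 18721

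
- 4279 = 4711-8990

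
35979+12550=48529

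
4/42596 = 1/10649 = 0.00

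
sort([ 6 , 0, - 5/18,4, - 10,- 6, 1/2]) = [ - 10, - 6,-5/18, 0, 1/2,4,  6]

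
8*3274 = 26192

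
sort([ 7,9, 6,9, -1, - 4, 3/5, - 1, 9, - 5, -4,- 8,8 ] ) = [ - 8, - 5, - 4,-4, - 1, - 1,3/5,6,7, 8, 9,9 , 9]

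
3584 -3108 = 476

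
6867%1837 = 1356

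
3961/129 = 30 + 91/129 = 30.71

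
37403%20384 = 17019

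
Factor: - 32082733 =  - 109^1*294337^1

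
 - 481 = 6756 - 7237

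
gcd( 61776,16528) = 16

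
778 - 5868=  - 5090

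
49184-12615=36569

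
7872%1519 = 277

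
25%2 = 1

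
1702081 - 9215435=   -  7513354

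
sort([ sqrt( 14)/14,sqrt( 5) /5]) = [ sqrt(14)/14, sqrt ( 5 ) /5]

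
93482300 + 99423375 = 192905675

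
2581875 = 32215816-29633941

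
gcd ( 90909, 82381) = 13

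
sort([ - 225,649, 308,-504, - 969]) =[ - 969,-504, - 225,308,649 ] 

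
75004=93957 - 18953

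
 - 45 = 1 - 46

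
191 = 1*191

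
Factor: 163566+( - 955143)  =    -  3^2*281^1*313^1 = - 791577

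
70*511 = 35770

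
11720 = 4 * 2930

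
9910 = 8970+940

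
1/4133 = 1/4133 = 0.00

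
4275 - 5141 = -866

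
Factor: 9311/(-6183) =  - 3^( -3)*229^( - 1) * 9311^1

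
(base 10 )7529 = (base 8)16551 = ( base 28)9GP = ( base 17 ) 190f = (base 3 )101022212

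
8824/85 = 103+69/85  =  103.81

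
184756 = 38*4862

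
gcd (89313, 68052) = 3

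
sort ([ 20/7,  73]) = [ 20/7 , 73] 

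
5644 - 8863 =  - 3219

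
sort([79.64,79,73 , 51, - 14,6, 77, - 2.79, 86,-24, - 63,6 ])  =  [ - 63, - 24, - 14, - 2.79,6,6, 51,73, 77, 79,  79.64, 86 ]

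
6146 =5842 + 304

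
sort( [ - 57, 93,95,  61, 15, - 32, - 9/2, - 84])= [- 84 , - 57,-32, - 9/2, 15,61 , 93,95]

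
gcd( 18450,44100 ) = 450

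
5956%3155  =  2801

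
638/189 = 638/189 = 3.38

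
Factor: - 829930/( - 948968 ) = 414965/474484= 2^(-2) * 5^1*149^1 * 557^1 * 118621^(  -  1)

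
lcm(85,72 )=6120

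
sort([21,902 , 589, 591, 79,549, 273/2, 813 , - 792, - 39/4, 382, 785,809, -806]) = [- 806,-792 , - 39/4, 21,79,273/2,382,  549 , 589,591,785,809,813,  902 ]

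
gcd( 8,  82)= 2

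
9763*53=517439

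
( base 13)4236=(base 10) 9171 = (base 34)7VP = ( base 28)bjf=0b10001111010011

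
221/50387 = 221/50387 = 0.00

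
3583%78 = 73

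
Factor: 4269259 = 73^1* 233^1*251^1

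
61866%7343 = 3122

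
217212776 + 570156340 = 787369116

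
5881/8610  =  5881/8610 = 0.68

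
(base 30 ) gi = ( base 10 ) 498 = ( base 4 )13302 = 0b111110010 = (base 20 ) 14i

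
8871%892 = 843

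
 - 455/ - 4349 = 455/4349 = 0.10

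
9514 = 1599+7915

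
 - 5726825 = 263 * ( - 21775) 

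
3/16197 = 1/5399 = 0.00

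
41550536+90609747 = 132160283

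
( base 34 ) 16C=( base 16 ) 55c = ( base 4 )111130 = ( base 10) 1372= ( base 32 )1as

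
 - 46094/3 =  - 15365 + 1/3 = - 15364.67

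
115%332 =115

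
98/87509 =98/87509= 0.00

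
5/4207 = 5/4207 = 0.00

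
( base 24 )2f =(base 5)223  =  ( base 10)63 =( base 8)77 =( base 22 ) 2j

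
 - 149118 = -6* 24853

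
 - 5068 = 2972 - 8040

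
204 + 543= 747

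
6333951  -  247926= 6086025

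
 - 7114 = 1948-9062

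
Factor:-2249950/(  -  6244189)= 2^1 * 5^2*7^( -1)*17^1*2647^1*892027^(  -  1 ) 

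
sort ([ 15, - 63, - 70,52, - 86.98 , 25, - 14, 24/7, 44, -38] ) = [ - 86.98,-70, - 63, - 38, - 14, 24/7, 15, 25,44,52] 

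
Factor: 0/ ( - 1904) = 0 = 0^1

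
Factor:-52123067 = -1423^1 * 36629^1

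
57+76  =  133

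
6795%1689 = 39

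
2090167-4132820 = -2042653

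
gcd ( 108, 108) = 108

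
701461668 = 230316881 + 471144787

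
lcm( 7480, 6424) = 546040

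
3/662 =3/662 = 0.00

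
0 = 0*5472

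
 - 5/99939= -1 + 99934/99939 = - 0.00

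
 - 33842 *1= - 33842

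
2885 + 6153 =9038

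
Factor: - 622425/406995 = -965/631 = - 5^1*193^1 * 631^( - 1 )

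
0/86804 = 0=0.00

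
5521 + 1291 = 6812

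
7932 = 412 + 7520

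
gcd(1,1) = 1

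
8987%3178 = 2631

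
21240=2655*8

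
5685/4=5685/4 = 1421.25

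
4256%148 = 112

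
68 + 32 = 100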